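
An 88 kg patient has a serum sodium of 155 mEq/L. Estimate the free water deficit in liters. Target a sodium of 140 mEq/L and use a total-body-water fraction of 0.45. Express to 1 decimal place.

4.2 L

TBW = 0.45 · 88 = 39.6 L
Free water deficit = TBW · (Na/140 − 1)
= 39.6 · (155/140 − 1)
= 39.6 · 0.1071
= 4.24 L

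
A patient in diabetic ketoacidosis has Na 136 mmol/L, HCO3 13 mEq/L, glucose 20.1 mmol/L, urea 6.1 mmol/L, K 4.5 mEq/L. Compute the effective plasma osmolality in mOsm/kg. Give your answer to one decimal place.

292.1 mOsm/kg

Effective osmolality excludes urea (freely permeant across cell membranes):
2·Na + glucose
= 2·136 + 20.1
= 272 + 20.1
= 292.1 mOsm/kg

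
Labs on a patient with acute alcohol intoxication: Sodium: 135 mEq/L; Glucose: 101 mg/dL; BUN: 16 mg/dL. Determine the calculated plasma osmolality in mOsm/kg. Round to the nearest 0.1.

281.3 mOsm/kg

Calculated osmolality = 2·Na + glucose/18 + BUN/2.8
= 2·135 + 101/18 + 16/2.8
= 270 + 5.61 + 5.71
= 281.32 mOsm/kg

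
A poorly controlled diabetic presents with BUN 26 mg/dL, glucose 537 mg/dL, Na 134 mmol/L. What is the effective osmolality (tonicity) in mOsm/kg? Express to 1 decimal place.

Effective osmolality excludes urea (freely permeant across cell membranes):
2·Na + glucose/18
= 2·134 + 537/18
= 268 + 29.83
= 297.83 mOsm/kg

297.8 mOsm/kg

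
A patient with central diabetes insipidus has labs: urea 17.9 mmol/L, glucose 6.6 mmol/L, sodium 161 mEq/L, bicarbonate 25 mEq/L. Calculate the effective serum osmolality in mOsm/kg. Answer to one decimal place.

328.6 mOsm/kg

Effective osmolality excludes urea (freely permeant across cell membranes):
2·Na + glucose
= 2·161 + 6.6
= 322 + 6.6
= 328.6 mOsm/kg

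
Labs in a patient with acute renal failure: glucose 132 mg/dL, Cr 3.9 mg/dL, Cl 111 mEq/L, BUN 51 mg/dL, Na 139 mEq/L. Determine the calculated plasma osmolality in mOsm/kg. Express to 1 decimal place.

Calculated osmolality = 2·Na + glucose/18 + BUN/2.8
= 2·139 + 132/18 + 51/2.8
= 278 + 7.33 + 18.21
= 303.54 mOsm/kg

303.5 mOsm/kg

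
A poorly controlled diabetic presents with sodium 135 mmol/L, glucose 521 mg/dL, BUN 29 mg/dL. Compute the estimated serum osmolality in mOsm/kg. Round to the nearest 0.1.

309.3 mOsm/kg

Calculated osmolality = 2·Na + glucose/18 + BUN/2.8
= 2·135 + 521/18 + 29/2.8
= 270 + 28.94 + 10.36
= 309.3 mOsm/kg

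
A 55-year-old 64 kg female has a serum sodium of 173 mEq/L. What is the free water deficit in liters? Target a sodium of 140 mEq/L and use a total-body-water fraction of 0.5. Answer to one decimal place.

7.5 L

TBW = 0.5 · 64 = 32 L
Free water deficit = TBW · (Na/140 − 1)
= 32 · (173/140 − 1)
= 32 · 0.2357
= 7.54 L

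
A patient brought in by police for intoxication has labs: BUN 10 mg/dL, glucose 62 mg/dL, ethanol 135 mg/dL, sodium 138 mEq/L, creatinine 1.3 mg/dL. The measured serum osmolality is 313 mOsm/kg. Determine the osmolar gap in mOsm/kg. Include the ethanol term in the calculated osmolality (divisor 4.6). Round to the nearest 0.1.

0.6 mOsm/kg

Calculated osmolality = 2·Na + glucose/18 + BUN/2.8 + ethanol/4.6
= 2·138 + 62/18 + 10/2.8 + 135/4.6
= 276 + 3.44 + 3.57 + 29.35
= 312.36 mOsm/kg ≈ 312.4 mOsm/kg
Osmolar gap = measured − calculated = 313 − 312.4 = 0.6 mOsm/kg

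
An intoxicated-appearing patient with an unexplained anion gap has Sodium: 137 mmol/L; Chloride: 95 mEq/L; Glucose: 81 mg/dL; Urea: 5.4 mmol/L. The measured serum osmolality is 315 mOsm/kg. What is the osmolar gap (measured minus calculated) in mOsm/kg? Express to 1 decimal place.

31.1 mOsm/kg

Calculated osmolality = 2·Na + glucose/18 + urea
= 2·137 + 81/18 + 5.4
= 274 + 4.50 + 5.40
= 283.9 mOsm/kg ≈ 283.9 mOsm/kg
Osmolar gap = measured − calculated = 315 − 283.9 = 31.1 mOsm/kg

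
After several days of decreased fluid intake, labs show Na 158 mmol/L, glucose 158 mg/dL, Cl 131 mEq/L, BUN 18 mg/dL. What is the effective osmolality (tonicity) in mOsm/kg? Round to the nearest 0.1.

324.8 mOsm/kg

Effective osmolality excludes urea (freely permeant across cell membranes):
2·Na + glucose/18
= 2·158 + 158/18
= 316 + 8.78
= 324.78 mOsm/kg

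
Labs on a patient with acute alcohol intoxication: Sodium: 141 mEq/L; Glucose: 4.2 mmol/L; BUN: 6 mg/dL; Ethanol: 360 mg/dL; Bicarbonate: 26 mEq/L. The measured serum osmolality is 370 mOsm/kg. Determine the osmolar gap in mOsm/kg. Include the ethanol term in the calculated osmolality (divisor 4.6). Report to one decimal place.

3.4 mOsm/kg

Calculated osmolality = 2·Na + glucose + BUN/2.8 + ethanol/4.6
= 2·141 + 4.2 + 6/2.8 + 360/4.6
= 282 + 4.20 + 2.14 + 78.26
= 366.6 mOsm/kg ≈ 366.6 mOsm/kg
Osmolar gap = measured − calculated = 370 − 366.6 = 3.4 mOsm/kg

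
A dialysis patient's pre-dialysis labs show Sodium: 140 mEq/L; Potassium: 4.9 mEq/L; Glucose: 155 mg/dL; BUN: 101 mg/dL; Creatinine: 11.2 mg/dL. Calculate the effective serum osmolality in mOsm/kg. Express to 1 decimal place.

288.6 mOsm/kg

Effective osmolality excludes urea (freely permeant across cell membranes):
2·Na + glucose/18
= 2·140 + 155/18
= 280 + 8.61
= 288.61 mOsm/kg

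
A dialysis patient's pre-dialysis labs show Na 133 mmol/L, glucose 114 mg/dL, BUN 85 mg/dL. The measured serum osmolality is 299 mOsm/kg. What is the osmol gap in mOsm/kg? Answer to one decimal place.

Calculated osmolality = 2·Na + glucose/18 + BUN/2.8
= 2·133 + 114/18 + 85/2.8
= 266 + 6.33 + 30.36
= 302.69 mOsm/kg ≈ 302.7 mOsm/kg
Osmolar gap = measured − calculated = 299 − 302.7 = -3.7 mOsm/kg

-3.7 mOsm/kg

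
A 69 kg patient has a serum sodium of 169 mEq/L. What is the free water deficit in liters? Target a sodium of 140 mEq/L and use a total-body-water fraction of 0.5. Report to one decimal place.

7.1 L

TBW = 0.5 · 69 = 34.5 L
Free water deficit = TBW · (Na/140 − 1)
= 34.5 · (169/140 − 1)
= 34.5 · 0.2071
= 7.14 L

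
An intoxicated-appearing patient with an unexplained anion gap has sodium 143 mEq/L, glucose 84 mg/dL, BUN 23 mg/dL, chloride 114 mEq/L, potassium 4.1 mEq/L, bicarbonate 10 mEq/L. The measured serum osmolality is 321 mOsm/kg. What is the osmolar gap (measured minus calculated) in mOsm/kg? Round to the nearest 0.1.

Calculated osmolality = 2·Na + glucose/18 + BUN/2.8
= 2·143 + 84/18 + 23/2.8
= 286 + 4.67 + 8.21
= 298.88 mOsm/kg ≈ 298.9 mOsm/kg
Osmolar gap = measured − calculated = 321 − 298.9 = 22.1 mOsm/kg

22.1 mOsm/kg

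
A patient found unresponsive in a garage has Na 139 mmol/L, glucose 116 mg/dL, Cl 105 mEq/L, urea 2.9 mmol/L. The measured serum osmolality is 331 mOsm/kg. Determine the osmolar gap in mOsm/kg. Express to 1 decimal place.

43.7 mOsm/kg

Calculated osmolality = 2·Na + glucose/18 + urea
= 2·139 + 116/18 + 2.9
= 278 + 6.44 + 2.90
= 287.34 mOsm/kg ≈ 287.3 mOsm/kg
Osmolar gap = measured − calculated = 331 − 287.3 = 43.7 mOsm/kg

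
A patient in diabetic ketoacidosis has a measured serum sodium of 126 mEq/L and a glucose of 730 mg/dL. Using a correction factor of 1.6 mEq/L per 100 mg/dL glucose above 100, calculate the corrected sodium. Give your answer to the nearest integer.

Corrected Na = measured Na + 1.6 · (glucose − 100)/100
= 126 + 1.6 · (730 − 100)/100
= 126 + 10.1
= 136.1 mEq/L

136 mEq/L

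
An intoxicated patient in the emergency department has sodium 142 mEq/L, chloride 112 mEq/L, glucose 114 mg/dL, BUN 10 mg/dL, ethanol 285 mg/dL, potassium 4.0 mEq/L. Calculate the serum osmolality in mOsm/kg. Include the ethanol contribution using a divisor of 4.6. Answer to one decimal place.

Calculated osmolality = 2·Na + glucose/18 + BUN/2.8 + ethanol/4.6
= 2·142 + 114/18 + 10/2.8 + 285/4.6
= 284 + 6.33 + 3.57 + 61.96
= 355.86 mOsm/kg

355.9 mOsm/kg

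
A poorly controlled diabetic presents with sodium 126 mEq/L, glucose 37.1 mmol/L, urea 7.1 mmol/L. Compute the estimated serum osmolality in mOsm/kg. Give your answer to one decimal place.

296.2 mOsm/kg

Calculated osmolality = 2·Na + glucose + urea
= 2·126 + 37.1 + 7.1
= 252 + 37.10 + 7.10
= 296.2 mOsm/kg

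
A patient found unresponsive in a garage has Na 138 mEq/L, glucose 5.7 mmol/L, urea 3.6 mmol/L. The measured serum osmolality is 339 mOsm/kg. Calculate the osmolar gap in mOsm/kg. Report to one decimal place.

53.7 mOsm/kg

Calculated osmolality = 2·Na + glucose + urea
= 2·138 + 5.7 + 3.6
= 276 + 5.70 + 3.60
= 285.3 mOsm/kg ≈ 285.3 mOsm/kg
Osmolar gap = measured − calculated = 339 − 285.3 = 53.7 mOsm/kg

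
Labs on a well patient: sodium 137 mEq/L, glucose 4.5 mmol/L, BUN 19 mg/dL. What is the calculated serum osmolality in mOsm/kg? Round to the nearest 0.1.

285.3 mOsm/kg

Calculated osmolality = 2·Na + glucose + BUN/2.8
= 2·137 + 4.5 + 19/2.8
= 274 + 4.50 + 6.79
= 285.29 mOsm/kg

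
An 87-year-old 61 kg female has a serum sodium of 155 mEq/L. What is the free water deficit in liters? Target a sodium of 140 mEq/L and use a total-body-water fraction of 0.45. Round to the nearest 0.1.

TBW = 0.45 · 61 = 27.45 L
Free water deficit = TBW · (Na/140 − 1)
= 27.45 · (155/140 − 1)
= 27.45 · 0.1071
= 2.94 L

2.9 L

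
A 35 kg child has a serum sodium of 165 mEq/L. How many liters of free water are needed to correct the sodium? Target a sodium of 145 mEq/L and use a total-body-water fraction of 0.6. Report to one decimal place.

2.9 L

TBW = 0.6 · 35 = 21 L
Free water deficit = TBW · (Na/145 − 1)
= 21 · (165/145 − 1)
= 21 · 0.1379
= 2.9 L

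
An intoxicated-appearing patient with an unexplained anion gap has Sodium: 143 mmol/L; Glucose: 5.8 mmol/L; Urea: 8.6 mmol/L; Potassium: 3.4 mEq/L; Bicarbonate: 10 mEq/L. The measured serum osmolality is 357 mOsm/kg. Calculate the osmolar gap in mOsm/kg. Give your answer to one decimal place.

Calculated osmolality = 2·Na + glucose + urea
= 2·143 + 5.8 + 8.6
= 286 + 5.80 + 8.60
= 300.4 mOsm/kg ≈ 300.4 mOsm/kg
Osmolar gap = measured − calculated = 357 − 300.4 = 56.6 mOsm/kg

56.6 mOsm/kg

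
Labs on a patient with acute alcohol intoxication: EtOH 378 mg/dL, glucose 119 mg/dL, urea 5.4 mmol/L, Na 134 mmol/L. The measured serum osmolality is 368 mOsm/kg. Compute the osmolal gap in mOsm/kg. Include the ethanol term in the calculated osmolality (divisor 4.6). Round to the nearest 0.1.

5.8 mOsm/kg

Calculated osmolality = 2·Na + glucose/18 + urea + ethanol/4.6
= 2·134 + 119/18 + 5.4 + 378/4.6
= 268 + 6.61 + 5.40 + 82.17
= 362.18 mOsm/kg ≈ 362.2 mOsm/kg
Osmolar gap = measured − calculated = 368 − 362.2 = 5.8 mOsm/kg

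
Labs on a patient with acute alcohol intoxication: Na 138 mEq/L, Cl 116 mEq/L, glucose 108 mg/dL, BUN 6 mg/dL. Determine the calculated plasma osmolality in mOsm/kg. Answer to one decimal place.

284.1 mOsm/kg

Calculated osmolality = 2·Na + glucose/18 + BUN/2.8
= 2·138 + 108/18 + 6/2.8
= 276 + 6 + 2.14
= 284.14 mOsm/kg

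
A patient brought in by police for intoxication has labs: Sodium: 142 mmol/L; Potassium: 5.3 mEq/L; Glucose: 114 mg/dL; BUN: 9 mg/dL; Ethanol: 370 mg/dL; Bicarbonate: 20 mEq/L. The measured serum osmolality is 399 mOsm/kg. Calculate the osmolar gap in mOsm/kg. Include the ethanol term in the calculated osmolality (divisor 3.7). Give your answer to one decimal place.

5.5 mOsm/kg

Calculated osmolality = 2·Na + glucose/18 + BUN/2.8 + ethanol/3.7
= 2·142 + 114/18 + 9/2.8 + 370/3.7
= 284 + 6.33 + 3.21 + 100
= 393.54 mOsm/kg ≈ 393.5 mOsm/kg
Osmolar gap = measured − calculated = 399 − 393.5 = 5.5 mOsm/kg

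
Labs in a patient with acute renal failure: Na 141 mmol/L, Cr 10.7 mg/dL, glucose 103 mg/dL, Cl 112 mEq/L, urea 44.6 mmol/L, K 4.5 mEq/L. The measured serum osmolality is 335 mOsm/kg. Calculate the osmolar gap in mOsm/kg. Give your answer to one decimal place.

2.7 mOsm/kg

Calculated osmolality = 2·Na + glucose/18 + urea
= 2·141 + 103/18 + 44.6
= 282 + 5.72 + 44.60
= 332.32 mOsm/kg ≈ 332.3 mOsm/kg
Osmolar gap = measured − calculated = 335 − 332.3 = 2.7 mOsm/kg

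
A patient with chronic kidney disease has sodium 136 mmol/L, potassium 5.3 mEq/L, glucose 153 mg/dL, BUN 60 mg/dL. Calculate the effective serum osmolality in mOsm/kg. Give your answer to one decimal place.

280.5 mOsm/kg

Effective osmolality excludes urea (freely permeant across cell membranes):
2·Na + glucose/18
= 2·136 + 153/18
= 272 + 8.5
= 280.5 mOsm/kg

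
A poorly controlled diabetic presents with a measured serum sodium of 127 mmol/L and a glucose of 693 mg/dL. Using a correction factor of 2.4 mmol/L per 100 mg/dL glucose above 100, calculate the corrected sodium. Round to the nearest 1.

Corrected Na = measured Na + 2.4 · (glucose − 100)/100
= 127 + 2.4 · (693 − 100)/100
= 127 + 14.2
= 141.2 mmol/L

141 mmol/L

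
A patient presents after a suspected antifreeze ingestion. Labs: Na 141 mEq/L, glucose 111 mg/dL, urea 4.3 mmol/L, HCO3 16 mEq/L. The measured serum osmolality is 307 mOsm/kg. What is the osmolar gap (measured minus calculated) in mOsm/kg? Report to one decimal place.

14.5 mOsm/kg

Calculated osmolality = 2·Na + glucose/18 + urea
= 2·141 + 111/18 + 4.3
= 282 + 6.17 + 4.30
= 292.47 mOsm/kg ≈ 292.5 mOsm/kg
Osmolar gap = measured − calculated = 307 − 292.5 = 14.5 mOsm/kg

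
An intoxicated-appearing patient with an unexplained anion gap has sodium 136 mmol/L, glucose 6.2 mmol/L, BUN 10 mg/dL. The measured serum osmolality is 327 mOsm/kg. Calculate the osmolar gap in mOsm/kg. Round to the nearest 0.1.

45.2 mOsm/kg

Calculated osmolality = 2·Na + glucose + BUN/2.8
= 2·136 + 6.2 + 10/2.8
= 272 + 6.20 + 3.57
= 281.77 mOsm/kg ≈ 281.8 mOsm/kg
Osmolar gap = measured − calculated = 327 − 281.8 = 45.2 mOsm/kg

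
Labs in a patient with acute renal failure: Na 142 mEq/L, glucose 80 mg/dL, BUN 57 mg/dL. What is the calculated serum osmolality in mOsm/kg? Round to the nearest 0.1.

Calculated osmolality = 2·Na + glucose/18 + BUN/2.8
= 2·142 + 80/18 + 57/2.8
= 284 + 4.44 + 20.36
= 308.8 mOsm/kg

308.8 mOsm/kg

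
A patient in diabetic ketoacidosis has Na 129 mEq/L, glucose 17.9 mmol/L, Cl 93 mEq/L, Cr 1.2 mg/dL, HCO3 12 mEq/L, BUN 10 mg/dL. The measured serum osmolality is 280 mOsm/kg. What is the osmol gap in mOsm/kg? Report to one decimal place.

0.5 mOsm/kg

Calculated osmolality = 2·Na + glucose + BUN/2.8
= 2·129 + 17.9 + 10/2.8
= 258 + 17.90 + 3.57
= 279.47 mOsm/kg ≈ 279.5 mOsm/kg
Osmolar gap = measured − calculated = 280 − 279.5 = 0.5 mOsm/kg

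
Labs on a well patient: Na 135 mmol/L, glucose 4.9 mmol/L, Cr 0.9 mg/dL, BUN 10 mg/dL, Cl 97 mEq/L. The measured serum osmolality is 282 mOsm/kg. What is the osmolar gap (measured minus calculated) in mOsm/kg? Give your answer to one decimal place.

3.5 mOsm/kg

Calculated osmolality = 2·Na + glucose + BUN/2.8
= 2·135 + 4.9 + 10/2.8
= 270 + 4.90 + 3.57
= 278.47 mOsm/kg ≈ 278.5 mOsm/kg
Osmolar gap = measured − calculated = 282 − 278.5 = 3.5 mOsm/kg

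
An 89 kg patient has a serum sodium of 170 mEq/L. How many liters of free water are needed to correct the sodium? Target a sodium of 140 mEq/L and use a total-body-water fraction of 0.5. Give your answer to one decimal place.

TBW = 0.5 · 89 = 44.5 L
Free water deficit = TBW · (Na/140 − 1)
= 44.5 · (170/140 − 1)
= 44.5 · 0.2143
= 9.54 L

9.5 L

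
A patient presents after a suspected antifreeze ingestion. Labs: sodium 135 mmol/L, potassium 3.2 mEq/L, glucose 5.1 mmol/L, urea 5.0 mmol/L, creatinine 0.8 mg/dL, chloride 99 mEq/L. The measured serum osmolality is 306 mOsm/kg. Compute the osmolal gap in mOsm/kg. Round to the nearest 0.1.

Calculated osmolality = 2·Na + glucose + urea
= 2·135 + 5.1 + 5
= 270 + 5.10 + 5
= 280.1 mOsm/kg ≈ 280.1 mOsm/kg
Osmolar gap = measured − calculated = 306 − 280.1 = 25.9 mOsm/kg

25.9 mOsm/kg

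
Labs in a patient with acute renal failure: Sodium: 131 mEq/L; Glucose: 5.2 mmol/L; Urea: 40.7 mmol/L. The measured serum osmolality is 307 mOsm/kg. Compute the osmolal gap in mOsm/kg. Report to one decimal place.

-0.9 mOsm/kg

Calculated osmolality = 2·Na + glucose + urea
= 2·131 + 5.2 + 40.7
= 262 + 5.20 + 40.70
= 307.9 mOsm/kg ≈ 307.9 mOsm/kg
Osmolar gap = measured − calculated = 307 − 307.9 = -0.9 mOsm/kg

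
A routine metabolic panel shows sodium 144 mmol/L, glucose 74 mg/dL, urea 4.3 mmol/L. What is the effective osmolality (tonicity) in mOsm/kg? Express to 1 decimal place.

Effective osmolality excludes urea (freely permeant across cell membranes):
2·Na + glucose/18
= 2·144 + 74/18
= 288 + 4.11
= 292.11 mOsm/kg

292.1 mOsm/kg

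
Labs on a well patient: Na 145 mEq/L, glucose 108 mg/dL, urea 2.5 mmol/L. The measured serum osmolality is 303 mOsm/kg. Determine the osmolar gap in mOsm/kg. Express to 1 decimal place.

4.5 mOsm/kg

Calculated osmolality = 2·Na + glucose/18 + urea
= 2·145 + 108/18 + 2.5
= 290 + 6 + 2.50
= 298.5 mOsm/kg ≈ 298.5 mOsm/kg
Osmolar gap = measured − calculated = 303 − 298.5 = 4.5 mOsm/kg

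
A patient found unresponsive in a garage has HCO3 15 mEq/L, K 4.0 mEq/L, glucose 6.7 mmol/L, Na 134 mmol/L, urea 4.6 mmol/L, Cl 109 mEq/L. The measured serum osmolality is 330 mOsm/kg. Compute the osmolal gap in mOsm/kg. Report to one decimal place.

50.7 mOsm/kg

Calculated osmolality = 2·Na + glucose + urea
= 2·134 + 6.7 + 4.6
= 268 + 6.70 + 4.60
= 279.3 mOsm/kg ≈ 279.3 mOsm/kg
Osmolar gap = measured − calculated = 330 − 279.3 = 50.7 mOsm/kg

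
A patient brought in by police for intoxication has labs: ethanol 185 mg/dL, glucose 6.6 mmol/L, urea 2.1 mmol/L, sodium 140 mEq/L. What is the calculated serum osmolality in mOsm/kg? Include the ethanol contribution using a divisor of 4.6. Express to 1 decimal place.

328.9 mOsm/kg

Calculated osmolality = 2·Na + glucose + urea + ethanol/4.6
= 2·140 + 6.6 + 2.1 + 185/4.6
= 280 + 6.60 + 2.10 + 40.22
= 328.92 mOsm/kg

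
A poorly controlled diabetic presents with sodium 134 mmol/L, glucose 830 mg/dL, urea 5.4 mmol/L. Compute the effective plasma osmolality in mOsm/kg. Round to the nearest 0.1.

314.1 mOsm/kg

Effective osmolality excludes urea (freely permeant across cell membranes):
2·Na + glucose/18
= 2·134 + 830/18
= 268 + 46.11
= 314.11 mOsm/kg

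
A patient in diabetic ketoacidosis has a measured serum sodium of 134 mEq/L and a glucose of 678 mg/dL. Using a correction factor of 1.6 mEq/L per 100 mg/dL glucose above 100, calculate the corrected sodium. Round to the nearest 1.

Corrected Na = measured Na + 1.6 · (glucose − 100)/100
= 134 + 1.6 · (678 − 100)/100
= 134 + 9.2
= 143.2 mEq/L

143 mEq/L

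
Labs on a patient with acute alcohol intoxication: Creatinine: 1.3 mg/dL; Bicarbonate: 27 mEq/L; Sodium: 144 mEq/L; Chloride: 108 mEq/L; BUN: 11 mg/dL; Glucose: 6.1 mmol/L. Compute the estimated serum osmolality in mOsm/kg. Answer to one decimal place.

Calculated osmolality = 2·Na + glucose + BUN/2.8
= 2·144 + 6.1 + 11/2.8
= 288 + 6.10 + 3.93
= 298.03 mOsm/kg

298.0 mOsm/kg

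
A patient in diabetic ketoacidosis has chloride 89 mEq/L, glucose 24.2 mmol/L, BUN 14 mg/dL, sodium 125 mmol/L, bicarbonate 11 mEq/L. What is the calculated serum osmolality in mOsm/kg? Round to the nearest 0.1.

Calculated osmolality = 2·Na + glucose + BUN/2.8
= 2·125 + 24.2 + 14/2.8
= 250 + 24.20 + 5
= 279.2 mOsm/kg

279.2 mOsm/kg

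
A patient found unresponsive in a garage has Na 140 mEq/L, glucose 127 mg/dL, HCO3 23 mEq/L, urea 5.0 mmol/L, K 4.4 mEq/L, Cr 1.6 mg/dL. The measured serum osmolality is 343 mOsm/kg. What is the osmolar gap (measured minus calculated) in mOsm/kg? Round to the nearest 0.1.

50.9 mOsm/kg

Calculated osmolality = 2·Na + glucose/18 + urea
= 2·140 + 127/18 + 5
= 280 + 7.06 + 5
= 292.06 mOsm/kg ≈ 292.1 mOsm/kg
Osmolar gap = measured − calculated = 343 − 292.1 = 50.9 mOsm/kg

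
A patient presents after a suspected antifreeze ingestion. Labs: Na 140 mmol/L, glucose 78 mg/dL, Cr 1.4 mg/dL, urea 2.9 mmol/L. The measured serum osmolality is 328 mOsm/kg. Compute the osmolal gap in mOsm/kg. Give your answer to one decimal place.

40.8 mOsm/kg

Calculated osmolality = 2·Na + glucose/18 + urea
= 2·140 + 78/18 + 2.9
= 280 + 4.33 + 2.90
= 287.23 mOsm/kg ≈ 287.2 mOsm/kg
Osmolar gap = measured − calculated = 328 − 287.2 = 40.8 mOsm/kg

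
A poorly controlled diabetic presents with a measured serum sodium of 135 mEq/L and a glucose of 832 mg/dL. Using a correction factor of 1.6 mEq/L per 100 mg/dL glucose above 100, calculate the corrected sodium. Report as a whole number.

Corrected Na = measured Na + 1.6 · (glucose − 100)/100
= 135 + 1.6 · (832 − 100)/100
= 135 + 11.7
= 146.7 mEq/L

147 mEq/L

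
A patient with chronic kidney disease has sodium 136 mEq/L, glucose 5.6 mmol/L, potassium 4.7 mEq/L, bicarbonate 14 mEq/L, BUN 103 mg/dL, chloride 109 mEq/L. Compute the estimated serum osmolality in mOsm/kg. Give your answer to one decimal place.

Calculated osmolality = 2·Na + glucose + BUN/2.8
= 2·136 + 5.6 + 103/2.8
= 272 + 5.60 + 36.79
= 314.39 mOsm/kg

314.4 mOsm/kg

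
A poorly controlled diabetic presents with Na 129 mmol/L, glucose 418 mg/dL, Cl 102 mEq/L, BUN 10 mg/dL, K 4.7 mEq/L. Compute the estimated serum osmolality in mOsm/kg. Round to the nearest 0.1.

284.8 mOsm/kg

Calculated osmolality = 2·Na + glucose/18 + BUN/2.8
= 2·129 + 418/18 + 10/2.8
= 258 + 23.22 + 3.57
= 284.79 mOsm/kg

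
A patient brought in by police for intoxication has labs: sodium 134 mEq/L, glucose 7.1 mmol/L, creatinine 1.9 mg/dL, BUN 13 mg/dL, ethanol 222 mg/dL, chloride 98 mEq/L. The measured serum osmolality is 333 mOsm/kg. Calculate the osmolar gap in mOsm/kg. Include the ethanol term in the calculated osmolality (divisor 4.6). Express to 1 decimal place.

5.0 mOsm/kg

Calculated osmolality = 2·Na + glucose + BUN/2.8 + ethanol/4.6
= 2·134 + 7.1 + 13/2.8 + 222/4.6
= 268 + 7.10 + 4.64 + 48.26
= 328 mOsm/kg ≈ 328.0 mOsm/kg
Osmolar gap = measured − calculated = 333 − 328.0 = 5.0 mOsm/kg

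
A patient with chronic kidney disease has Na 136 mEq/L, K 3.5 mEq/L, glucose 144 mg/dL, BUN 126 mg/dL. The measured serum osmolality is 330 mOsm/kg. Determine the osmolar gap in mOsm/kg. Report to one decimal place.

Calculated osmolality = 2·Na + glucose/18 + BUN/2.8
= 2·136 + 144/18 + 126/2.8
= 272 + 8 + 45
= 325 mOsm/kg ≈ 325.0 mOsm/kg
Osmolar gap = measured − calculated = 330 − 325.0 = 5.0 mOsm/kg

5.0 mOsm/kg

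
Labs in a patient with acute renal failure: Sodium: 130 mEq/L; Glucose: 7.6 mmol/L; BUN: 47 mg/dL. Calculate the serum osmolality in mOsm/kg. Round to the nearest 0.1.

284.4 mOsm/kg

Calculated osmolality = 2·Na + glucose + BUN/2.8
= 2·130 + 7.6 + 47/2.8
= 260 + 7.60 + 16.79
= 284.39 mOsm/kg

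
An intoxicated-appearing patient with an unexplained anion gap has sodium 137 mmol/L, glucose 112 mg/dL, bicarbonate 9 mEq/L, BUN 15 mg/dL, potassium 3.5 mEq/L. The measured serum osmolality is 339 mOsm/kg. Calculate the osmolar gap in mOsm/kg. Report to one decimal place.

Calculated osmolality = 2·Na + glucose/18 + BUN/2.8
= 2·137 + 112/18 + 15/2.8
= 274 + 6.22 + 5.36
= 285.58 mOsm/kg ≈ 285.6 mOsm/kg
Osmolar gap = measured − calculated = 339 − 285.6 = 53.4 mOsm/kg

53.4 mOsm/kg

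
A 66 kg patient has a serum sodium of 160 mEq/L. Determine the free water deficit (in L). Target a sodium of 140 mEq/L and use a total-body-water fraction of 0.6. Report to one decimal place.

5.7 L

TBW = 0.6 · 66 = 39.6 L
Free water deficit = TBW · (Na/140 − 1)
= 39.6 · (160/140 − 1)
= 39.6 · 0.1429
= 5.66 L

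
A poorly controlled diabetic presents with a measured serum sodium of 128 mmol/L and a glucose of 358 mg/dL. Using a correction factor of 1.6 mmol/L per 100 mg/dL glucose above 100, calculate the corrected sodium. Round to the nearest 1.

132 mmol/L

Corrected Na = measured Na + 1.6 · (glucose − 100)/100
= 128 + 1.6 · (358 − 100)/100
= 128 + 4.1
= 132.1 mmol/L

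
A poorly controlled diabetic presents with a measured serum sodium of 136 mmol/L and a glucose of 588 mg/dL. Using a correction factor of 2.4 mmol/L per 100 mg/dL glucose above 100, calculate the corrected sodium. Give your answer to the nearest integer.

148 mmol/L

Corrected Na = measured Na + 2.4 · (glucose − 100)/100
= 136 + 2.4 · (588 − 100)/100
= 136 + 11.7
= 147.7 mmol/L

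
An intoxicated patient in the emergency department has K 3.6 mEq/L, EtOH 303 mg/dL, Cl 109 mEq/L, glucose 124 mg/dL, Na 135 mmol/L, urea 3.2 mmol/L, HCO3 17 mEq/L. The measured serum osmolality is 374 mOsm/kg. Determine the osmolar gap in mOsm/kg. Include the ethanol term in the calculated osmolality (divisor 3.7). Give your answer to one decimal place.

Calculated osmolality = 2·Na + glucose/18 + urea + ethanol/3.7
= 2·135 + 124/18 + 3.2 + 303/3.7
= 270 + 6.89 + 3.20 + 81.89
= 361.98 mOsm/kg ≈ 362.0 mOsm/kg
Osmolar gap = measured − calculated = 374 − 362.0 = 12.0 mOsm/kg

12.0 mOsm/kg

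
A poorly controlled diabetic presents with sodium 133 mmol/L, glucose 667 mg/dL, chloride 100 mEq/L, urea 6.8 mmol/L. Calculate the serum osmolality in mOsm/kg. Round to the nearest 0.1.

Calculated osmolality = 2·Na + glucose/18 + urea
= 2·133 + 667/18 + 6.8
= 266 + 37.06 + 6.80
= 309.86 mOsm/kg

309.9 mOsm/kg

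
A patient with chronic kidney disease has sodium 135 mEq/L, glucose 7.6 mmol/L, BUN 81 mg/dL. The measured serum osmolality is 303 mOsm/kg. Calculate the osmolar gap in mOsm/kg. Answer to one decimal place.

Calculated osmolality = 2·Na + glucose + BUN/2.8
= 2·135 + 7.6 + 81/2.8
= 270 + 7.60 + 28.93
= 306.53 mOsm/kg ≈ 306.5 mOsm/kg
Osmolar gap = measured − calculated = 303 − 306.5 = -3.5 mOsm/kg

-3.5 mOsm/kg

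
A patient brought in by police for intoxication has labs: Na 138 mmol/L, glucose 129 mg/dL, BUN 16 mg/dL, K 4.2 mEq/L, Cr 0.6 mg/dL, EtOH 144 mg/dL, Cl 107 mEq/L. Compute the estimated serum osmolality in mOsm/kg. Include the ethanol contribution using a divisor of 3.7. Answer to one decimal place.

327.8 mOsm/kg

Calculated osmolality = 2·Na + glucose/18 + BUN/2.8 + ethanol/3.7
= 2·138 + 129/18 + 16/2.8 + 144/3.7
= 276 + 7.17 + 5.71 + 38.92
= 327.8 mOsm/kg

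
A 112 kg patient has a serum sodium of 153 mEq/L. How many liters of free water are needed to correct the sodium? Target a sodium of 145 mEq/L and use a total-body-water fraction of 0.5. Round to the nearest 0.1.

TBW = 0.5 · 112 = 56 L
Free water deficit = TBW · (Na/145 − 1)
= 56 · (153/145 − 1)
= 56 · 0.0552
= 3.09 L

3.1 L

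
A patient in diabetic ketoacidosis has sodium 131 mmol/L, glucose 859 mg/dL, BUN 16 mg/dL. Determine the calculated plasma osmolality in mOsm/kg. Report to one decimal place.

Calculated osmolality = 2·Na + glucose/18 + BUN/2.8
= 2·131 + 859/18 + 16/2.8
= 262 + 47.72 + 5.71
= 315.43 mOsm/kg

315.4 mOsm/kg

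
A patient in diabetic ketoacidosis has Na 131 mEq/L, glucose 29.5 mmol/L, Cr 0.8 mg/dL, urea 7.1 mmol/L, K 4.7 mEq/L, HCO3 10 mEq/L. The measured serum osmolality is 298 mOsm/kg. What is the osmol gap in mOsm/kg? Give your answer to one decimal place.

-0.6 mOsm/kg

Calculated osmolality = 2·Na + glucose + urea
= 2·131 + 29.5 + 7.1
= 262 + 29.50 + 7.10
= 298.6 mOsm/kg ≈ 298.6 mOsm/kg
Osmolar gap = measured − calculated = 298 − 298.6 = -0.6 mOsm/kg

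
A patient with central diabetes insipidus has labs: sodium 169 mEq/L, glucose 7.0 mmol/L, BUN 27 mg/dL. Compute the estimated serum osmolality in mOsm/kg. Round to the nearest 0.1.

Calculated osmolality = 2·Na + glucose + BUN/2.8
= 2·169 + 7 + 27/2.8
= 338 + 7 + 9.64
= 354.64 mOsm/kg

354.6 mOsm/kg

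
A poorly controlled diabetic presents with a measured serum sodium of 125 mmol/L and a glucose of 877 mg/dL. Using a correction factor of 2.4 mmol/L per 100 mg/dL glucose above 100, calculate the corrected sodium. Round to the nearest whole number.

144 mmol/L

Corrected Na = measured Na + 2.4 · (glucose − 100)/100
= 125 + 2.4 · (877 − 100)/100
= 125 + 18.6
= 143.6 mmol/L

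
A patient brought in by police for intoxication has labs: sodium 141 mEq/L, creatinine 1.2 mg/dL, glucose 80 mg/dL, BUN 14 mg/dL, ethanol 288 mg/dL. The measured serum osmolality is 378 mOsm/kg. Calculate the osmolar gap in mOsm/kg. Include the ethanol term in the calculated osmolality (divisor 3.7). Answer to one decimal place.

Calculated osmolality = 2·Na + glucose/18 + BUN/2.8 + ethanol/3.7
= 2·141 + 80/18 + 14/2.8 + 288/3.7
= 282 + 4.44 + 5 + 77.84
= 369.28 mOsm/kg ≈ 369.3 mOsm/kg
Osmolar gap = measured − calculated = 378 − 369.3 = 8.7 mOsm/kg

8.7 mOsm/kg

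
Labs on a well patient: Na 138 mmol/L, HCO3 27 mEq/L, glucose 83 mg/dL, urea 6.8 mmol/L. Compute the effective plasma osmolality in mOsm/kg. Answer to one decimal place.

Effective osmolality excludes urea (freely permeant across cell membranes):
2·Na + glucose/18
= 2·138 + 83/18
= 276 + 4.61
= 280.61 mOsm/kg

280.6 mOsm/kg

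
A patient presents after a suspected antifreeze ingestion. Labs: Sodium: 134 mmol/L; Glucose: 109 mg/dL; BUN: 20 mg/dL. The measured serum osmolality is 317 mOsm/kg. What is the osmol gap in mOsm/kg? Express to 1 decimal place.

35.8 mOsm/kg

Calculated osmolality = 2·Na + glucose/18 + BUN/2.8
= 2·134 + 109/18 + 20/2.8
= 268 + 6.06 + 7.14
= 281.2 mOsm/kg ≈ 281.2 mOsm/kg
Osmolar gap = measured − calculated = 317 − 281.2 = 35.8 mOsm/kg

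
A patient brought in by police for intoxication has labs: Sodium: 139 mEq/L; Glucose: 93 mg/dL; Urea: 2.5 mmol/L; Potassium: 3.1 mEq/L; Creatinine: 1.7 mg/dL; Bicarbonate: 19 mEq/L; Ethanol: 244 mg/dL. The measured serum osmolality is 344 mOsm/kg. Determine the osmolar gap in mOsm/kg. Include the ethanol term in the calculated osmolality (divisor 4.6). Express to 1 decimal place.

5.3 mOsm/kg

Calculated osmolality = 2·Na + glucose/18 + urea + ethanol/4.6
= 2·139 + 93/18 + 2.5 + 244/4.6
= 278 + 5.17 + 2.50 + 53.04
= 338.71 mOsm/kg ≈ 338.7 mOsm/kg
Osmolar gap = measured − calculated = 344 − 338.7 = 5.3 mOsm/kg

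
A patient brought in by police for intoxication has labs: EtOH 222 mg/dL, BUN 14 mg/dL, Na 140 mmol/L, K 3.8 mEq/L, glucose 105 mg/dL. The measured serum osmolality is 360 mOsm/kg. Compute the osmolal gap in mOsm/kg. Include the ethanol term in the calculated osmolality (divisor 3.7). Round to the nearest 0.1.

9.2 mOsm/kg

Calculated osmolality = 2·Na + glucose/18 + BUN/2.8 + ethanol/3.7
= 2·140 + 105/18 + 14/2.8 + 222/3.7
= 280 + 5.83 + 5 + 60
= 350.83 mOsm/kg ≈ 350.8 mOsm/kg
Osmolar gap = measured − calculated = 360 − 350.8 = 9.2 mOsm/kg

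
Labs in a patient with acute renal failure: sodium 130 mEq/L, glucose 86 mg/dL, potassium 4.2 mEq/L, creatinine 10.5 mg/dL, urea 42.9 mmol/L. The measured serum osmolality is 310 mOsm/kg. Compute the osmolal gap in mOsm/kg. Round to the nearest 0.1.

Calculated osmolality = 2·Na + glucose/18 + urea
= 2·130 + 86/18 + 42.9
= 260 + 4.78 + 42.90
= 307.68 mOsm/kg ≈ 307.7 mOsm/kg
Osmolar gap = measured − calculated = 310 − 307.7 = 2.3 mOsm/kg

2.3 mOsm/kg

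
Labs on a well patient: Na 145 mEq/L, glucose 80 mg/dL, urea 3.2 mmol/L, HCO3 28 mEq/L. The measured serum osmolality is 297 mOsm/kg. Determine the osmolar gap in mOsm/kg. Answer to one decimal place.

-0.6 mOsm/kg

Calculated osmolality = 2·Na + glucose/18 + urea
= 2·145 + 80/18 + 3.2
= 290 + 4.44 + 3.20
= 297.64 mOsm/kg ≈ 297.6 mOsm/kg
Osmolar gap = measured − calculated = 297 − 297.6 = -0.6 mOsm/kg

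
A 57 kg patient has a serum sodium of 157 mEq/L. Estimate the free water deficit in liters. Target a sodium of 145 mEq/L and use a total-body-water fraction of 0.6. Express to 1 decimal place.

TBW = 0.6 · 57 = 34.2 L
Free water deficit = TBW · (Na/145 − 1)
= 34.2 · (157/145 − 1)
= 34.2 · 0.0828
= 2.83 L

2.8 L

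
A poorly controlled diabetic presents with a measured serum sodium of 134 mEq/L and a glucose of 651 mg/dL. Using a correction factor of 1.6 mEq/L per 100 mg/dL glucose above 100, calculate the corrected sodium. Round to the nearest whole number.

Corrected Na = measured Na + 1.6 · (glucose − 100)/100
= 134 + 1.6 · (651 − 100)/100
= 134 + 8.8
= 142.8 mEq/L

143 mEq/L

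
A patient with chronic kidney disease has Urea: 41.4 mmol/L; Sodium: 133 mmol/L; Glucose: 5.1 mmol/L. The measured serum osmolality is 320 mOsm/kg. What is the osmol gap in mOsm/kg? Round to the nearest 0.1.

Calculated osmolality = 2·Na + glucose + urea
= 2·133 + 5.1 + 41.4
= 266 + 5.10 + 41.40
= 312.5 mOsm/kg ≈ 312.5 mOsm/kg
Osmolar gap = measured − calculated = 320 − 312.5 = 7.5 mOsm/kg

7.5 mOsm/kg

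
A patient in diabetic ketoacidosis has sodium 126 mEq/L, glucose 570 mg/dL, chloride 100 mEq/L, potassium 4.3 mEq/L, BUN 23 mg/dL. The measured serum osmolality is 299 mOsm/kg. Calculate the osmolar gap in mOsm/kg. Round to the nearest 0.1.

Calculated osmolality = 2·Na + glucose/18 + BUN/2.8
= 2·126 + 570/18 + 23/2.8
= 252 + 31.67 + 8.21
= 291.88 mOsm/kg ≈ 291.9 mOsm/kg
Osmolar gap = measured − calculated = 299 − 291.9 = 7.1 mOsm/kg

7.1 mOsm/kg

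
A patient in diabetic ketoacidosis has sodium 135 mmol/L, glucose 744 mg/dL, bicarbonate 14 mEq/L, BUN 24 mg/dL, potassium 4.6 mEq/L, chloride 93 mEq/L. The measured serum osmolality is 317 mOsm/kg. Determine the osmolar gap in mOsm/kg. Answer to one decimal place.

Calculated osmolality = 2·Na + glucose/18 + BUN/2.8
= 2·135 + 744/18 + 24/2.8
= 270 + 41.33 + 8.57
= 319.9 mOsm/kg ≈ 319.9 mOsm/kg
Osmolar gap = measured − calculated = 317 − 319.9 = -2.9 mOsm/kg

-2.9 mOsm/kg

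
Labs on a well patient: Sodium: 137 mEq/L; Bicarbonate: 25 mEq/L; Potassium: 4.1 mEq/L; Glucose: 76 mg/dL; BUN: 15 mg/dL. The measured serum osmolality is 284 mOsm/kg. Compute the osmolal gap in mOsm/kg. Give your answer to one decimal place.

0.4 mOsm/kg

Calculated osmolality = 2·Na + glucose/18 + BUN/2.8
= 2·137 + 76/18 + 15/2.8
= 274 + 4.22 + 5.36
= 283.58 mOsm/kg ≈ 283.6 mOsm/kg
Osmolar gap = measured − calculated = 284 − 283.6 = 0.4 mOsm/kg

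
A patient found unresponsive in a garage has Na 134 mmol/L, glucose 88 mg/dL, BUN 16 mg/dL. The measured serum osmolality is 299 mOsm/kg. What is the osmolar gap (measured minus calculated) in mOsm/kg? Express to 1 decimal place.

Calculated osmolality = 2·Na + glucose/18 + BUN/2.8
= 2·134 + 88/18 + 16/2.8
= 268 + 4.89 + 5.71
= 278.6 mOsm/kg ≈ 278.6 mOsm/kg
Osmolar gap = measured − calculated = 299 − 278.6 = 20.4 mOsm/kg

20.4 mOsm/kg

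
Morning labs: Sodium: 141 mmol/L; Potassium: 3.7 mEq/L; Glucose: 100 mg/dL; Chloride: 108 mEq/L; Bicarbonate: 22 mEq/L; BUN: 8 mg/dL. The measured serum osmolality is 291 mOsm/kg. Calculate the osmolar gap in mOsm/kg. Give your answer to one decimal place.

Calculated osmolality = 2·Na + glucose/18 + BUN/2.8
= 2·141 + 100/18 + 8/2.8
= 282 + 5.56 + 2.86
= 290.42 mOsm/kg ≈ 290.4 mOsm/kg
Osmolar gap = measured − calculated = 291 − 290.4 = 0.6 mOsm/kg

0.6 mOsm/kg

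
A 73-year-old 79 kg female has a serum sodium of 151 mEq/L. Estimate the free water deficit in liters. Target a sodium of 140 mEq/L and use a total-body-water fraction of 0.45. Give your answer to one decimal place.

2.8 L

TBW = 0.45 · 79 = 35.55 L
Free water deficit = TBW · (Na/140 − 1)
= 35.55 · (151/140 − 1)
= 35.55 · 0.0786
= 2.79 L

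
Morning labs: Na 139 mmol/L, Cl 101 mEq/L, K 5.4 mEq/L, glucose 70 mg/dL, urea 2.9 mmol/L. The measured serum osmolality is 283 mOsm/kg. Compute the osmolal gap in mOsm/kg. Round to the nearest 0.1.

Calculated osmolality = 2·Na + glucose/18 + urea
= 2·139 + 70/18 + 2.9
= 278 + 3.89 + 2.90
= 284.79 mOsm/kg ≈ 284.8 mOsm/kg
Osmolar gap = measured − calculated = 283 − 284.8 = -1.8 mOsm/kg

-1.8 mOsm/kg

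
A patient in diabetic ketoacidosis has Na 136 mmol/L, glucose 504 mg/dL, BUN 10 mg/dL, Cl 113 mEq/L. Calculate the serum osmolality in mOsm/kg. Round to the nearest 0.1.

303.6 mOsm/kg

Calculated osmolality = 2·Na + glucose/18 + BUN/2.8
= 2·136 + 504/18 + 10/2.8
= 272 + 28 + 3.57
= 303.57 mOsm/kg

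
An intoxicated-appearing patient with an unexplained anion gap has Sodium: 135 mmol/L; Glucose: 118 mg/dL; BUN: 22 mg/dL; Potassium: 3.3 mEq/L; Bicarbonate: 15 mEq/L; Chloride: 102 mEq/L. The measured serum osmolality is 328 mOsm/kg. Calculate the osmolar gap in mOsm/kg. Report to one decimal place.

Calculated osmolality = 2·Na + glucose/18 + BUN/2.8
= 2·135 + 118/18 + 22/2.8
= 270 + 6.56 + 7.86
= 284.42 mOsm/kg ≈ 284.4 mOsm/kg
Osmolar gap = measured − calculated = 328 − 284.4 = 43.6 mOsm/kg

43.6 mOsm/kg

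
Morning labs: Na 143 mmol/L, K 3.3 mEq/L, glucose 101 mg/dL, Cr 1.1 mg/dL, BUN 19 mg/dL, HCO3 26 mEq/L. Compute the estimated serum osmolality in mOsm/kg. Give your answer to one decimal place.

Calculated osmolality = 2·Na + glucose/18 + BUN/2.8
= 2·143 + 101/18 + 19/2.8
= 286 + 5.61 + 6.79
= 298.4 mOsm/kg

298.4 mOsm/kg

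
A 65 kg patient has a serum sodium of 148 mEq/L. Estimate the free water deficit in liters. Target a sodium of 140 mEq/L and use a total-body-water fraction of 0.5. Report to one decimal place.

TBW = 0.5 · 65 = 32.5 L
Free water deficit = TBW · (Na/140 − 1)
= 32.5 · (148/140 − 1)
= 32.5 · 0.0571
= 1.86 L

1.9 L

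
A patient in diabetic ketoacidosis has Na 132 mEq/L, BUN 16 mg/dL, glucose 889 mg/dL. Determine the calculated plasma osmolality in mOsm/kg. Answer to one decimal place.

Calculated osmolality = 2·Na + glucose/18 + BUN/2.8
= 2·132 + 889/18 + 16/2.8
= 264 + 49.39 + 5.71
= 319.1 mOsm/kg

319.1 mOsm/kg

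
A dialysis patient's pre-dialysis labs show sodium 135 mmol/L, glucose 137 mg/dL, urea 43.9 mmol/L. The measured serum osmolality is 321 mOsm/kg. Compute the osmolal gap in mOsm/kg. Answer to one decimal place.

-0.5 mOsm/kg

Calculated osmolality = 2·Na + glucose/18 + urea
= 2·135 + 137/18 + 43.9
= 270 + 7.61 + 43.90
= 321.51 mOsm/kg ≈ 321.5 mOsm/kg
Osmolar gap = measured − calculated = 321 − 321.5 = -0.5 mOsm/kg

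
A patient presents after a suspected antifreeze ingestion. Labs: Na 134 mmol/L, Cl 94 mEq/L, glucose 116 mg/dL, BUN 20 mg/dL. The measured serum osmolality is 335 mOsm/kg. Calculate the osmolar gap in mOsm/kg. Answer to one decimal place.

Calculated osmolality = 2·Na + glucose/18 + BUN/2.8
= 2·134 + 116/18 + 20/2.8
= 268 + 6.44 + 7.14
= 281.58 mOsm/kg ≈ 281.6 mOsm/kg
Osmolar gap = measured − calculated = 335 − 281.6 = 53.4 mOsm/kg

53.4 mOsm/kg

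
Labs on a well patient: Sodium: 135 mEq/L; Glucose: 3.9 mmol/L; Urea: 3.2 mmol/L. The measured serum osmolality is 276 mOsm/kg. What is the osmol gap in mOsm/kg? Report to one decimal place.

-1.1 mOsm/kg

Calculated osmolality = 2·Na + glucose + urea
= 2·135 + 3.9 + 3.2
= 270 + 3.90 + 3.20
= 277.1 mOsm/kg ≈ 277.1 mOsm/kg
Osmolar gap = measured − calculated = 276 − 277.1 = -1.1 mOsm/kg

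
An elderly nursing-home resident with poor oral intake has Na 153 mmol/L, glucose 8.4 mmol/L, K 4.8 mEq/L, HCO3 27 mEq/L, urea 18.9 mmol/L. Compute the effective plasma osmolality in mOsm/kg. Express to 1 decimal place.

314.4 mOsm/kg

Effective osmolality excludes urea (freely permeant across cell membranes):
2·Na + glucose
= 2·153 + 8.4
= 306 + 8.4
= 314.4 mOsm/kg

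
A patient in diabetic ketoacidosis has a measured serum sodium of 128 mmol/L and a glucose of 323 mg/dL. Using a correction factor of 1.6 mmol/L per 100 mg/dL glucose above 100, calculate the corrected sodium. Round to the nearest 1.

132 mmol/L

Corrected Na = measured Na + 1.6 · (glucose − 100)/100
= 128 + 1.6 · (323 − 100)/100
= 128 + 3.6
= 131.6 mmol/L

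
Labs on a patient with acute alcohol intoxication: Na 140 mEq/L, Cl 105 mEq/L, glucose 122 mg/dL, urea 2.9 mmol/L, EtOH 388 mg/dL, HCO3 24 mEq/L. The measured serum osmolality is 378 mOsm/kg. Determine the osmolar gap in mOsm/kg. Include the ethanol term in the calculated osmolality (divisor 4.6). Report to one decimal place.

Calculated osmolality = 2·Na + glucose/18 + urea + ethanol/4.6
= 2·140 + 122/18 + 2.9 + 388/4.6
= 280 + 6.78 + 2.90 + 84.35
= 374.03 mOsm/kg ≈ 374.0 mOsm/kg
Osmolar gap = measured − calculated = 378 − 374.0 = 4.0 mOsm/kg

4.0 mOsm/kg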